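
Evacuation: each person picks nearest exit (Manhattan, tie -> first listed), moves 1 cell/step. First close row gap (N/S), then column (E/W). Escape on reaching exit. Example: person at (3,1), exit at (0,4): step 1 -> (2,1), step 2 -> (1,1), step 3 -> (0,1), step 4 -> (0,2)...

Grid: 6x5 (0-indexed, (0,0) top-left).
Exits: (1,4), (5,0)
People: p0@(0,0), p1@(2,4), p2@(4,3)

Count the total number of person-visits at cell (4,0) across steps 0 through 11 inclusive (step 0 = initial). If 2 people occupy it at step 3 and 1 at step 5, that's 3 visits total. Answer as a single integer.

Step 0: p0@(0,0) p1@(2,4) p2@(4,3) -> at (4,0): 0 [-], cum=0
Step 1: p0@(1,0) p1@ESC p2@(3,3) -> at (4,0): 0 [-], cum=0
Step 2: p0@(1,1) p1@ESC p2@(2,3) -> at (4,0): 0 [-], cum=0
Step 3: p0@(1,2) p1@ESC p2@(1,3) -> at (4,0): 0 [-], cum=0
Step 4: p0@(1,3) p1@ESC p2@ESC -> at (4,0): 0 [-], cum=0
Step 5: p0@ESC p1@ESC p2@ESC -> at (4,0): 0 [-], cum=0
Total visits = 0

Answer: 0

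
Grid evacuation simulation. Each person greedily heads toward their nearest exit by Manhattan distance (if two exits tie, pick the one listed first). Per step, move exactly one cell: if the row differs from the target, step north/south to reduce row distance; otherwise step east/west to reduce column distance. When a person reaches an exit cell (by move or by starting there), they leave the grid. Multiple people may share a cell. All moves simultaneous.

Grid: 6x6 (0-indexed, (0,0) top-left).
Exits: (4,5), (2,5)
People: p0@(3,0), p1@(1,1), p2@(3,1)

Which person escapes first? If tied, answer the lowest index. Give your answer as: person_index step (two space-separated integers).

Step 1: p0:(3,0)->(4,0) | p1:(1,1)->(2,1) | p2:(3,1)->(4,1)
Step 2: p0:(4,0)->(4,1) | p1:(2,1)->(2,2) | p2:(4,1)->(4,2)
Step 3: p0:(4,1)->(4,2) | p1:(2,2)->(2,3) | p2:(4,2)->(4,3)
Step 4: p0:(4,2)->(4,3) | p1:(2,3)->(2,4) | p2:(4,3)->(4,4)
Step 5: p0:(4,3)->(4,4) | p1:(2,4)->(2,5)->EXIT | p2:(4,4)->(4,5)->EXIT
Step 6: p0:(4,4)->(4,5)->EXIT | p1:escaped | p2:escaped
Exit steps: [6, 5, 5]
First to escape: p1 at step 5

Answer: 1 5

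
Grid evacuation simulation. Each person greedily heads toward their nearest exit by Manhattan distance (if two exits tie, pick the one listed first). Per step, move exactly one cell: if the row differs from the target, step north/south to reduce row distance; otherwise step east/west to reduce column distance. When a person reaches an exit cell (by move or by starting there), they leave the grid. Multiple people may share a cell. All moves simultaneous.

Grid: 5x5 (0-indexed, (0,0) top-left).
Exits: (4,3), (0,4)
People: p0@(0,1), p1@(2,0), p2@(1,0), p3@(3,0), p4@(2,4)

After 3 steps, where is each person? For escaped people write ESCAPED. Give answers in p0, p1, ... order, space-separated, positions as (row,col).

Step 1: p0:(0,1)->(0,2) | p1:(2,0)->(3,0) | p2:(1,0)->(0,0) | p3:(3,0)->(4,0) | p4:(2,4)->(1,4)
Step 2: p0:(0,2)->(0,3) | p1:(3,0)->(4,0) | p2:(0,0)->(0,1) | p3:(4,0)->(4,1) | p4:(1,4)->(0,4)->EXIT
Step 3: p0:(0,3)->(0,4)->EXIT | p1:(4,0)->(4,1) | p2:(0,1)->(0,2) | p3:(4,1)->(4,2) | p4:escaped

ESCAPED (4,1) (0,2) (4,2) ESCAPED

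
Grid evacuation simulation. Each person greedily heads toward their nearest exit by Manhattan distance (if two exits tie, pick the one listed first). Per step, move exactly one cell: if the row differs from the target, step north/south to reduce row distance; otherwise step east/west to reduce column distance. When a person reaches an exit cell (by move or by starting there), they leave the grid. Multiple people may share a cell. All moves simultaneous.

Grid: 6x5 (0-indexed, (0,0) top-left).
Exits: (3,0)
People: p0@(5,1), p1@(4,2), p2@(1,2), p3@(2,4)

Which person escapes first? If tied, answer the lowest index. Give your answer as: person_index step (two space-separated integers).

Answer: 0 3

Derivation:
Step 1: p0:(5,1)->(4,1) | p1:(4,2)->(3,2) | p2:(1,2)->(2,2) | p3:(2,4)->(3,4)
Step 2: p0:(4,1)->(3,1) | p1:(3,2)->(3,1) | p2:(2,2)->(3,2) | p3:(3,4)->(3,3)
Step 3: p0:(3,1)->(3,0)->EXIT | p1:(3,1)->(3,0)->EXIT | p2:(3,2)->(3,1) | p3:(3,3)->(3,2)
Step 4: p0:escaped | p1:escaped | p2:(3,1)->(3,0)->EXIT | p3:(3,2)->(3,1)
Step 5: p0:escaped | p1:escaped | p2:escaped | p3:(3,1)->(3,0)->EXIT
Exit steps: [3, 3, 4, 5]
First to escape: p0 at step 3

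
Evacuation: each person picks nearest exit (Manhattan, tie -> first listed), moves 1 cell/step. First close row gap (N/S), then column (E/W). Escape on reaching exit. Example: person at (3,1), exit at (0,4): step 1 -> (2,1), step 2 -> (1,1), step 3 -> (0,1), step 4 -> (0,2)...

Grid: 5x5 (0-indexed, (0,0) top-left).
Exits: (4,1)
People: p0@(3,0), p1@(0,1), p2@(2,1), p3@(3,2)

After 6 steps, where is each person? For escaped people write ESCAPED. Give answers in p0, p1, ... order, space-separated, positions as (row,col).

Step 1: p0:(3,0)->(4,0) | p1:(0,1)->(1,1) | p2:(2,1)->(3,1) | p3:(3,2)->(4,2)
Step 2: p0:(4,0)->(4,1)->EXIT | p1:(1,1)->(2,1) | p2:(3,1)->(4,1)->EXIT | p3:(4,2)->(4,1)->EXIT
Step 3: p0:escaped | p1:(2,1)->(3,1) | p2:escaped | p3:escaped
Step 4: p0:escaped | p1:(3,1)->(4,1)->EXIT | p2:escaped | p3:escaped

ESCAPED ESCAPED ESCAPED ESCAPED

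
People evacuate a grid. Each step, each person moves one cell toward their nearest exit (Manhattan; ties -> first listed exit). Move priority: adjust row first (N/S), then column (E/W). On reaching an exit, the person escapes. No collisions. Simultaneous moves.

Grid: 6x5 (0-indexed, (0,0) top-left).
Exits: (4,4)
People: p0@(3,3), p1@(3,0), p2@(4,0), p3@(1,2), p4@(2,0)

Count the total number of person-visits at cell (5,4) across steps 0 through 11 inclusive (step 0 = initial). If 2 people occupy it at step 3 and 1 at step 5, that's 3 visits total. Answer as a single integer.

Step 0: p0@(3,3) p1@(3,0) p2@(4,0) p3@(1,2) p4@(2,0) -> at (5,4): 0 [-], cum=0
Step 1: p0@(4,3) p1@(4,0) p2@(4,1) p3@(2,2) p4@(3,0) -> at (5,4): 0 [-], cum=0
Step 2: p0@ESC p1@(4,1) p2@(4,2) p3@(3,2) p4@(4,0) -> at (5,4): 0 [-], cum=0
Step 3: p0@ESC p1@(4,2) p2@(4,3) p3@(4,2) p4@(4,1) -> at (5,4): 0 [-], cum=0
Step 4: p0@ESC p1@(4,3) p2@ESC p3@(4,3) p4@(4,2) -> at (5,4): 0 [-], cum=0
Step 5: p0@ESC p1@ESC p2@ESC p3@ESC p4@(4,3) -> at (5,4): 0 [-], cum=0
Step 6: p0@ESC p1@ESC p2@ESC p3@ESC p4@ESC -> at (5,4): 0 [-], cum=0
Total visits = 0

Answer: 0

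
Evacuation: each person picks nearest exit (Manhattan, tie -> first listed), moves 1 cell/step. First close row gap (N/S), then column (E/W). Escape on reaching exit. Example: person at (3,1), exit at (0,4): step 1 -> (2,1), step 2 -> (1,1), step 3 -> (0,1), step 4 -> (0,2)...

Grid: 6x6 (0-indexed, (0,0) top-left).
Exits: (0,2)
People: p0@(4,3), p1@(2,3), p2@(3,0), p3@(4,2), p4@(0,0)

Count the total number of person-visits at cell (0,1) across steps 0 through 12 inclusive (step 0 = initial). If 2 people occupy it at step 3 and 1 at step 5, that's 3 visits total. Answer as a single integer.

Step 0: p0@(4,3) p1@(2,3) p2@(3,0) p3@(4,2) p4@(0,0) -> at (0,1): 0 [-], cum=0
Step 1: p0@(3,3) p1@(1,3) p2@(2,0) p3@(3,2) p4@(0,1) -> at (0,1): 1 [p4], cum=1
Step 2: p0@(2,3) p1@(0,3) p2@(1,0) p3@(2,2) p4@ESC -> at (0,1): 0 [-], cum=1
Step 3: p0@(1,3) p1@ESC p2@(0,0) p3@(1,2) p4@ESC -> at (0,1): 0 [-], cum=1
Step 4: p0@(0,3) p1@ESC p2@(0,1) p3@ESC p4@ESC -> at (0,1): 1 [p2], cum=2
Step 5: p0@ESC p1@ESC p2@ESC p3@ESC p4@ESC -> at (0,1): 0 [-], cum=2
Total visits = 2

Answer: 2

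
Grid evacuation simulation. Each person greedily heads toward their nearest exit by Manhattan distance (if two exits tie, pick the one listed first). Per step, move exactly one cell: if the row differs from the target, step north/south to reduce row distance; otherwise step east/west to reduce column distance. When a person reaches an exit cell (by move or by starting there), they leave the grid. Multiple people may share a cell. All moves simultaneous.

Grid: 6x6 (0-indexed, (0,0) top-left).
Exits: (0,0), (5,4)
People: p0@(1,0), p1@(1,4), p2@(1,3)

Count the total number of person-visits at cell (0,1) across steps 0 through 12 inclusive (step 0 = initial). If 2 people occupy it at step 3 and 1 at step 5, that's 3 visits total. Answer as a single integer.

Step 0: p0@(1,0) p1@(1,4) p2@(1,3) -> at (0,1): 0 [-], cum=0
Step 1: p0@ESC p1@(2,4) p2@(0,3) -> at (0,1): 0 [-], cum=0
Step 2: p0@ESC p1@(3,4) p2@(0,2) -> at (0,1): 0 [-], cum=0
Step 3: p0@ESC p1@(4,4) p2@(0,1) -> at (0,1): 1 [p2], cum=1
Step 4: p0@ESC p1@ESC p2@ESC -> at (0,1): 0 [-], cum=1
Total visits = 1

Answer: 1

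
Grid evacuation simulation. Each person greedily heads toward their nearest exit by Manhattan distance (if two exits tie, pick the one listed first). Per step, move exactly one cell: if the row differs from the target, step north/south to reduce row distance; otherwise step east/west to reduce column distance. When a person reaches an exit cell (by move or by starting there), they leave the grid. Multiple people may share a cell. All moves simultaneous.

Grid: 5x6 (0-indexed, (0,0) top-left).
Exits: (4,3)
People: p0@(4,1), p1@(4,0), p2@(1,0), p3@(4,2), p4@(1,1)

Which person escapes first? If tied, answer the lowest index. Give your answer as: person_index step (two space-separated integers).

Step 1: p0:(4,1)->(4,2) | p1:(4,0)->(4,1) | p2:(1,0)->(2,0) | p3:(4,2)->(4,3)->EXIT | p4:(1,1)->(2,1)
Step 2: p0:(4,2)->(4,3)->EXIT | p1:(4,1)->(4,2) | p2:(2,0)->(3,0) | p3:escaped | p4:(2,1)->(3,1)
Step 3: p0:escaped | p1:(4,2)->(4,3)->EXIT | p2:(3,0)->(4,0) | p3:escaped | p4:(3,1)->(4,1)
Step 4: p0:escaped | p1:escaped | p2:(4,0)->(4,1) | p3:escaped | p4:(4,1)->(4,2)
Step 5: p0:escaped | p1:escaped | p2:(4,1)->(4,2) | p3:escaped | p4:(4,2)->(4,3)->EXIT
Step 6: p0:escaped | p1:escaped | p2:(4,2)->(4,3)->EXIT | p3:escaped | p4:escaped
Exit steps: [2, 3, 6, 1, 5]
First to escape: p3 at step 1

Answer: 3 1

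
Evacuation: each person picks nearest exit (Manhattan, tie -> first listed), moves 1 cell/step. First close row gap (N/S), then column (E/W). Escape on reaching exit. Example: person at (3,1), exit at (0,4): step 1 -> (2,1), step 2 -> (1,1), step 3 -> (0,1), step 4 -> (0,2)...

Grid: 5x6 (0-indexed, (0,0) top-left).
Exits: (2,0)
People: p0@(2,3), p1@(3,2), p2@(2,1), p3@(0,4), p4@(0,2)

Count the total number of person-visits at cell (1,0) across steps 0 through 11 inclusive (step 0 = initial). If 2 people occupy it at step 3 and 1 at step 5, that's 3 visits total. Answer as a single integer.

Answer: 0

Derivation:
Step 0: p0@(2,3) p1@(3,2) p2@(2,1) p3@(0,4) p4@(0,2) -> at (1,0): 0 [-], cum=0
Step 1: p0@(2,2) p1@(2,2) p2@ESC p3@(1,4) p4@(1,2) -> at (1,0): 0 [-], cum=0
Step 2: p0@(2,1) p1@(2,1) p2@ESC p3@(2,4) p4@(2,2) -> at (1,0): 0 [-], cum=0
Step 3: p0@ESC p1@ESC p2@ESC p3@(2,3) p4@(2,1) -> at (1,0): 0 [-], cum=0
Step 4: p0@ESC p1@ESC p2@ESC p3@(2,2) p4@ESC -> at (1,0): 0 [-], cum=0
Step 5: p0@ESC p1@ESC p2@ESC p3@(2,1) p4@ESC -> at (1,0): 0 [-], cum=0
Step 6: p0@ESC p1@ESC p2@ESC p3@ESC p4@ESC -> at (1,0): 0 [-], cum=0
Total visits = 0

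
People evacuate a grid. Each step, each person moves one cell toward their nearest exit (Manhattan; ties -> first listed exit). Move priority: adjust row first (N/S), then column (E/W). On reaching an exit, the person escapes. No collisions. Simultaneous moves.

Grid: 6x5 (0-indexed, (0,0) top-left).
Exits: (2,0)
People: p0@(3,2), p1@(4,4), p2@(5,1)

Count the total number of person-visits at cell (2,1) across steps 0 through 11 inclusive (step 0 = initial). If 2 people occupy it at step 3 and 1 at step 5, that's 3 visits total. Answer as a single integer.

Answer: 3

Derivation:
Step 0: p0@(3,2) p1@(4,4) p2@(5,1) -> at (2,1): 0 [-], cum=0
Step 1: p0@(2,2) p1@(3,4) p2@(4,1) -> at (2,1): 0 [-], cum=0
Step 2: p0@(2,1) p1@(2,4) p2@(3,1) -> at (2,1): 1 [p0], cum=1
Step 3: p0@ESC p1@(2,3) p2@(2,1) -> at (2,1): 1 [p2], cum=2
Step 4: p0@ESC p1@(2,2) p2@ESC -> at (2,1): 0 [-], cum=2
Step 5: p0@ESC p1@(2,1) p2@ESC -> at (2,1): 1 [p1], cum=3
Step 6: p0@ESC p1@ESC p2@ESC -> at (2,1): 0 [-], cum=3
Total visits = 3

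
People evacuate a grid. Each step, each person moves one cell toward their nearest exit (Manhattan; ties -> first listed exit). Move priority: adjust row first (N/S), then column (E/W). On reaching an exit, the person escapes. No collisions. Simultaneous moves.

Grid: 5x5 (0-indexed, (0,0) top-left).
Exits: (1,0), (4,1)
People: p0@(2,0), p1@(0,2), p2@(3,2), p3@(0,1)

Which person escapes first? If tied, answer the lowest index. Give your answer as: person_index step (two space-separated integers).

Answer: 0 1

Derivation:
Step 1: p0:(2,0)->(1,0)->EXIT | p1:(0,2)->(1,2) | p2:(3,2)->(4,2) | p3:(0,1)->(1,1)
Step 2: p0:escaped | p1:(1,2)->(1,1) | p2:(4,2)->(4,1)->EXIT | p3:(1,1)->(1,0)->EXIT
Step 3: p0:escaped | p1:(1,1)->(1,0)->EXIT | p2:escaped | p3:escaped
Exit steps: [1, 3, 2, 2]
First to escape: p0 at step 1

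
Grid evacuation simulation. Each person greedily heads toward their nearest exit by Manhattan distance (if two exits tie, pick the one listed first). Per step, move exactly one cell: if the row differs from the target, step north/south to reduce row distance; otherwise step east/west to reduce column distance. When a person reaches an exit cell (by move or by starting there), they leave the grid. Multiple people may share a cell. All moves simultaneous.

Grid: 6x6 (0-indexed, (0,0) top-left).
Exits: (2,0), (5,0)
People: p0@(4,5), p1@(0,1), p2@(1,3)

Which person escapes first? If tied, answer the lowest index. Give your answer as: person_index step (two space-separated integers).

Step 1: p0:(4,5)->(5,5) | p1:(0,1)->(1,1) | p2:(1,3)->(2,3)
Step 2: p0:(5,5)->(5,4) | p1:(1,1)->(2,1) | p2:(2,3)->(2,2)
Step 3: p0:(5,4)->(5,3) | p1:(2,1)->(2,0)->EXIT | p2:(2,2)->(2,1)
Step 4: p0:(5,3)->(5,2) | p1:escaped | p2:(2,1)->(2,0)->EXIT
Step 5: p0:(5,2)->(5,1) | p1:escaped | p2:escaped
Step 6: p0:(5,1)->(5,0)->EXIT | p1:escaped | p2:escaped
Exit steps: [6, 3, 4]
First to escape: p1 at step 3

Answer: 1 3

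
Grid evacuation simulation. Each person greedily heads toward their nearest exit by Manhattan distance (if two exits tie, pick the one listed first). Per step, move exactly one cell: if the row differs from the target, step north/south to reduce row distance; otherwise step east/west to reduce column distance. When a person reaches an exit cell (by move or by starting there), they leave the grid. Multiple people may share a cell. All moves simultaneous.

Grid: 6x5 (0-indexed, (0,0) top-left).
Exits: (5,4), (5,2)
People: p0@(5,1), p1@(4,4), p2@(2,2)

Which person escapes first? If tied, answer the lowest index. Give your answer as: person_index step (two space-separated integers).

Step 1: p0:(5,1)->(5,2)->EXIT | p1:(4,4)->(5,4)->EXIT | p2:(2,2)->(3,2)
Step 2: p0:escaped | p1:escaped | p2:(3,2)->(4,2)
Step 3: p0:escaped | p1:escaped | p2:(4,2)->(5,2)->EXIT
Exit steps: [1, 1, 3]
First to escape: p0 at step 1

Answer: 0 1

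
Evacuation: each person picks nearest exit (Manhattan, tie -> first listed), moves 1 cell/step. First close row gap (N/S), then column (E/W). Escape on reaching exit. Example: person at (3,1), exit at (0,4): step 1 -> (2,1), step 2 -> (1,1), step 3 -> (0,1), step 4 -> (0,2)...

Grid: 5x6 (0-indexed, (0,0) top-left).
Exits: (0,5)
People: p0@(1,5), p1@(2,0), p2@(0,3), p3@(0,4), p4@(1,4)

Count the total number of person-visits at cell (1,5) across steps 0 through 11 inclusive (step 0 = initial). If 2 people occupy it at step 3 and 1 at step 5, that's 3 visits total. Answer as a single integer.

Step 0: p0@(1,5) p1@(2,0) p2@(0,3) p3@(0,4) p4@(1,4) -> at (1,5): 1 [p0], cum=1
Step 1: p0@ESC p1@(1,0) p2@(0,4) p3@ESC p4@(0,4) -> at (1,5): 0 [-], cum=1
Step 2: p0@ESC p1@(0,0) p2@ESC p3@ESC p4@ESC -> at (1,5): 0 [-], cum=1
Step 3: p0@ESC p1@(0,1) p2@ESC p3@ESC p4@ESC -> at (1,5): 0 [-], cum=1
Step 4: p0@ESC p1@(0,2) p2@ESC p3@ESC p4@ESC -> at (1,5): 0 [-], cum=1
Step 5: p0@ESC p1@(0,3) p2@ESC p3@ESC p4@ESC -> at (1,5): 0 [-], cum=1
Step 6: p0@ESC p1@(0,4) p2@ESC p3@ESC p4@ESC -> at (1,5): 0 [-], cum=1
Step 7: p0@ESC p1@ESC p2@ESC p3@ESC p4@ESC -> at (1,5): 0 [-], cum=1
Total visits = 1

Answer: 1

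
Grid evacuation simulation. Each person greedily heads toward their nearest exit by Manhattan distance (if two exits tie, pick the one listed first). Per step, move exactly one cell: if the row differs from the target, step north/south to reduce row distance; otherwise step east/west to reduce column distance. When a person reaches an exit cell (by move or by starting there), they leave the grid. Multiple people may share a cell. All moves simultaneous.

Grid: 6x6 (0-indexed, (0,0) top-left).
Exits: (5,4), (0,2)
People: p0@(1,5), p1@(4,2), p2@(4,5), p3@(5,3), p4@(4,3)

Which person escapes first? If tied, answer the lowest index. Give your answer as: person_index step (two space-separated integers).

Step 1: p0:(1,5)->(0,5) | p1:(4,2)->(5,2) | p2:(4,5)->(5,5) | p3:(5,3)->(5,4)->EXIT | p4:(4,3)->(5,3)
Step 2: p0:(0,5)->(0,4) | p1:(5,2)->(5,3) | p2:(5,5)->(5,4)->EXIT | p3:escaped | p4:(5,3)->(5,4)->EXIT
Step 3: p0:(0,4)->(0,3) | p1:(5,3)->(5,4)->EXIT | p2:escaped | p3:escaped | p4:escaped
Step 4: p0:(0,3)->(0,2)->EXIT | p1:escaped | p2:escaped | p3:escaped | p4:escaped
Exit steps: [4, 3, 2, 1, 2]
First to escape: p3 at step 1

Answer: 3 1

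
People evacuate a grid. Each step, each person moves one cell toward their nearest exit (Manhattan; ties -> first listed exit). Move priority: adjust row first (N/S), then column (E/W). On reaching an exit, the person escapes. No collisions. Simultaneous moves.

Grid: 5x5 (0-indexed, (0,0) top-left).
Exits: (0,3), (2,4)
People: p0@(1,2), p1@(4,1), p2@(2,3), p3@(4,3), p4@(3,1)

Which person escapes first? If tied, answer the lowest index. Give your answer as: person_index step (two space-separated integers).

Step 1: p0:(1,2)->(0,2) | p1:(4,1)->(3,1) | p2:(2,3)->(2,4)->EXIT | p3:(4,3)->(3,3) | p4:(3,1)->(2,1)
Step 2: p0:(0,2)->(0,3)->EXIT | p1:(3,1)->(2,1) | p2:escaped | p3:(3,3)->(2,3) | p4:(2,1)->(2,2)
Step 3: p0:escaped | p1:(2,1)->(2,2) | p2:escaped | p3:(2,3)->(2,4)->EXIT | p4:(2,2)->(2,3)
Step 4: p0:escaped | p1:(2,2)->(2,3) | p2:escaped | p3:escaped | p4:(2,3)->(2,4)->EXIT
Step 5: p0:escaped | p1:(2,3)->(2,4)->EXIT | p2:escaped | p3:escaped | p4:escaped
Exit steps: [2, 5, 1, 3, 4]
First to escape: p2 at step 1

Answer: 2 1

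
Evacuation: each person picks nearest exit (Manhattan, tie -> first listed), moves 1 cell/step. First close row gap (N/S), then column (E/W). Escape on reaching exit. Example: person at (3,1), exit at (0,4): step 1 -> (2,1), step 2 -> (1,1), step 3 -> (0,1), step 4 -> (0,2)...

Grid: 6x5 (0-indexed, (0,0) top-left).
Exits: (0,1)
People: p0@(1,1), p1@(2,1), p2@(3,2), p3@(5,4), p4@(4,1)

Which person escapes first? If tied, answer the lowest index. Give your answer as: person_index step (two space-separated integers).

Step 1: p0:(1,1)->(0,1)->EXIT | p1:(2,1)->(1,1) | p2:(3,2)->(2,2) | p3:(5,4)->(4,4) | p4:(4,1)->(3,1)
Step 2: p0:escaped | p1:(1,1)->(0,1)->EXIT | p2:(2,2)->(1,2) | p3:(4,4)->(3,4) | p4:(3,1)->(2,1)
Step 3: p0:escaped | p1:escaped | p2:(1,2)->(0,2) | p3:(3,4)->(2,4) | p4:(2,1)->(1,1)
Step 4: p0:escaped | p1:escaped | p2:(0,2)->(0,1)->EXIT | p3:(2,4)->(1,4) | p4:(1,1)->(0,1)->EXIT
Step 5: p0:escaped | p1:escaped | p2:escaped | p3:(1,4)->(0,4) | p4:escaped
Step 6: p0:escaped | p1:escaped | p2:escaped | p3:(0,4)->(0,3) | p4:escaped
Step 7: p0:escaped | p1:escaped | p2:escaped | p3:(0,3)->(0,2) | p4:escaped
Step 8: p0:escaped | p1:escaped | p2:escaped | p3:(0,2)->(0,1)->EXIT | p4:escaped
Exit steps: [1, 2, 4, 8, 4]
First to escape: p0 at step 1

Answer: 0 1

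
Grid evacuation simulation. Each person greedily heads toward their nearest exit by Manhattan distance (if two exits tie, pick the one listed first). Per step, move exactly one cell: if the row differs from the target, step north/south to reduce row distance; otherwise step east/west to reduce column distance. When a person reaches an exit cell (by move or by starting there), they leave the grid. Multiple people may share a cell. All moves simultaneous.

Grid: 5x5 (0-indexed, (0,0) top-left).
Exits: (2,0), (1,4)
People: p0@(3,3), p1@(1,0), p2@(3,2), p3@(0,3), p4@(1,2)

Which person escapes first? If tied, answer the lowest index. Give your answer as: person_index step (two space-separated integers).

Answer: 1 1

Derivation:
Step 1: p0:(3,3)->(2,3) | p1:(1,0)->(2,0)->EXIT | p2:(3,2)->(2,2) | p3:(0,3)->(1,3) | p4:(1,2)->(1,3)
Step 2: p0:(2,3)->(1,3) | p1:escaped | p2:(2,2)->(2,1) | p3:(1,3)->(1,4)->EXIT | p4:(1,3)->(1,4)->EXIT
Step 3: p0:(1,3)->(1,4)->EXIT | p1:escaped | p2:(2,1)->(2,0)->EXIT | p3:escaped | p4:escaped
Exit steps: [3, 1, 3, 2, 2]
First to escape: p1 at step 1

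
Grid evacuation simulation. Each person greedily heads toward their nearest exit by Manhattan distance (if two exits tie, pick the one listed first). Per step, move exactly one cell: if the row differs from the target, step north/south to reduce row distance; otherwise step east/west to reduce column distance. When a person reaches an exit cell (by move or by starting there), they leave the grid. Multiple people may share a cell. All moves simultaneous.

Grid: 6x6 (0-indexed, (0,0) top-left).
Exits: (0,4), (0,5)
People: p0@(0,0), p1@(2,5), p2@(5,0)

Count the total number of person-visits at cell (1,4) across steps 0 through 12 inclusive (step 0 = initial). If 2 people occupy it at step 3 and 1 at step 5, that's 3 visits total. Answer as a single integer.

Answer: 0

Derivation:
Step 0: p0@(0,0) p1@(2,5) p2@(5,0) -> at (1,4): 0 [-], cum=0
Step 1: p0@(0,1) p1@(1,5) p2@(4,0) -> at (1,4): 0 [-], cum=0
Step 2: p0@(0,2) p1@ESC p2@(3,0) -> at (1,4): 0 [-], cum=0
Step 3: p0@(0,3) p1@ESC p2@(2,0) -> at (1,4): 0 [-], cum=0
Step 4: p0@ESC p1@ESC p2@(1,0) -> at (1,4): 0 [-], cum=0
Step 5: p0@ESC p1@ESC p2@(0,0) -> at (1,4): 0 [-], cum=0
Step 6: p0@ESC p1@ESC p2@(0,1) -> at (1,4): 0 [-], cum=0
Step 7: p0@ESC p1@ESC p2@(0,2) -> at (1,4): 0 [-], cum=0
Step 8: p0@ESC p1@ESC p2@(0,3) -> at (1,4): 0 [-], cum=0
Step 9: p0@ESC p1@ESC p2@ESC -> at (1,4): 0 [-], cum=0
Total visits = 0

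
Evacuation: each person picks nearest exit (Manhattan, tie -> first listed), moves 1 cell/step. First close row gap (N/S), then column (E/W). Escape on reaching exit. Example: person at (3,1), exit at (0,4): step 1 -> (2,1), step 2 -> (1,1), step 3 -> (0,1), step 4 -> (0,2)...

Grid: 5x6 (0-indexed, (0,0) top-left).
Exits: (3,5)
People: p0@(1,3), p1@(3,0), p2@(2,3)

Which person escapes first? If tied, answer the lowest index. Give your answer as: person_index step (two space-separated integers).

Answer: 2 3

Derivation:
Step 1: p0:(1,3)->(2,3) | p1:(3,0)->(3,1) | p2:(2,3)->(3,3)
Step 2: p0:(2,3)->(3,3) | p1:(3,1)->(3,2) | p2:(3,3)->(3,4)
Step 3: p0:(3,3)->(3,4) | p1:(3,2)->(3,3) | p2:(3,4)->(3,5)->EXIT
Step 4: p0:(3,4)->(3,5)->EXIT | p1:(3,3)->(3,4) | p2:escaped
Step 5: p0:escaped | p1:(3,4)->(3,5)->EXIT | p2:escaped
Exit steps: [4, 5, 3]
First to escape: p2 at step 3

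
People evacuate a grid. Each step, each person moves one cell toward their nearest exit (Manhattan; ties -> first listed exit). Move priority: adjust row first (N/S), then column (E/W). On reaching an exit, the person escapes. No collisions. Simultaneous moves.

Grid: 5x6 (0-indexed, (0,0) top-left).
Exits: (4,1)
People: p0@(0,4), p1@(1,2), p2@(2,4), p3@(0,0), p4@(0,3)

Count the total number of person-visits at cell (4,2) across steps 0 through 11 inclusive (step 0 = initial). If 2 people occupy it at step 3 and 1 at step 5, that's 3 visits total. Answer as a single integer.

Answer: 4

Derivation:
Step 0: p0@(0,4) p1@(1,2) p2@(2,4) p3@(0,0) p4@(0,3) -> at (4,2): 0 [-], cum=0
Step 1: p0@(1,4) p1@(2,2) p2@(3,4) p3@(1,0) p4@(1,3) -> at (4,2): 0 [-], cum=0
Step 2: p0@(2,4) p1@(3,2) p2@(4,4) p3@(2,0) p4@(2,3) -> at (4,2): 0 [-], cum=0
Step 3: p0@(3,4) p1@(4,2) p2@(4,3) p3@(3,0) p4@(3,3) -> at (4,2): 1 [p1], cum=1
Step 4: p0@(4,4) p1@ESC p2@(4,2) p3@(4,0) p4@(4,3) -> at (4,2): 1 [p2], cum=2
Step 5: p0@(4,3) p1@ESC p2@ESC p3@ESC p4@(4,2) -> at (4,2): 1 [p4], cum=3
Step 6: p0@(4,2) p1@ESC p2@ESC p3@ESC p4@ESC -> at (4,2): 1 [p0], cum=4
Step 7: p0@ESC p1@ESC p2@ESC p3@ESC p4@ESC -> at (4,2): 0 [-], cum=4
Total visits = 4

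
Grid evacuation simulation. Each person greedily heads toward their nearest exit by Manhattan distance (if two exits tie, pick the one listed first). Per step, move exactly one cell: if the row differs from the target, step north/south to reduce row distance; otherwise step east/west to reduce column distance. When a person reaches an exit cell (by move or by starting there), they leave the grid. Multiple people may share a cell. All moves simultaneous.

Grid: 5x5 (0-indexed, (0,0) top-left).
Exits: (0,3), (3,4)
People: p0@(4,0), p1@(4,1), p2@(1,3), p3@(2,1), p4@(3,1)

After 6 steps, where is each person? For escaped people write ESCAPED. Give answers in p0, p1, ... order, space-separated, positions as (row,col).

Step 1: p0:(4,0)->(3,0) | p1:(4,1)->(3,1) | p2:(1,3)->(0,3)->EXIT | p3:(2,1)->(1,1) | p4:(3,1)->(3,2)
Step 2: p0:(3,0)->(3,1) | p1:(3,1)->(3,2) | p2:escaped | p3:(1,1)->(0,1) | p4:(3,2)->(3,3)
Step 3: p0:(3,1)->(3,2) | p1:(3,2)->(3,3) | p2:escaped | p3:(0,1)->(0,2) | p4:(3,3)->(3,4)->EXIT
Step 4: p0:(3,2)->(3,3) | p1:(3,3)->(3,4)->EXIT | p2:escaped | p3:(0,2)->(0,3)->EXIT | p4:escaped
Step 5: p0:(3,3)->(3,4)->EXIT | p1:escaped | p2:escaped | p3:escaped | p4:escaped

ESCAPED ESCAPED ESCAPED ESCAPED ESCAPED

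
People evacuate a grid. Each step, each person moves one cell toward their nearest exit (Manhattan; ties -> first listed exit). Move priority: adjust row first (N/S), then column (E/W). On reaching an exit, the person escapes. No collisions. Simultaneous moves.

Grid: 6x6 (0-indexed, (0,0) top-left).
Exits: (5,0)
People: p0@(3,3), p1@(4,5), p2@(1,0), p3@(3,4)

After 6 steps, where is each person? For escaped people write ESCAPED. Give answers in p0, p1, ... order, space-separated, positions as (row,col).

Step 1: p0:(3,3)->(4,3) | p1:(4,5)->(5,5) | p2:(1,0)->(2,0) | p3:(3,4)->(4,4)
Step 2: p0:(4,3)->(5,3) | p1:(5,5)->(5,4) | p2:(2,0)->(3,0) | p3:(4,4)->(5,4)
Step 3: p0:(5,3)->(5,2) | p1:(5,4)->(5,3) | p2:(3,0)->(4,0) | p3:(5,4)->(5,3)
Step 4: p0:(5,2)->(5,1) | p1:(5,3)->(5,2) | p2:(4,0)->(5,0)->EXIT | p3:(5,3)->(5,2)
Step 5: p0:(5,1)->(5,0)->EXIT | p1:(5,2)->(5,1) | p2:escaped | p3:(5,2)->(5,1)
Step 6: p0:escaped | p1:(5,1)->(5,0)->EXIT | p2:escaped | p3:(5,1)->(5,0)->EXIT

ESCAPED ESCAPED ESCAPED ESCAPED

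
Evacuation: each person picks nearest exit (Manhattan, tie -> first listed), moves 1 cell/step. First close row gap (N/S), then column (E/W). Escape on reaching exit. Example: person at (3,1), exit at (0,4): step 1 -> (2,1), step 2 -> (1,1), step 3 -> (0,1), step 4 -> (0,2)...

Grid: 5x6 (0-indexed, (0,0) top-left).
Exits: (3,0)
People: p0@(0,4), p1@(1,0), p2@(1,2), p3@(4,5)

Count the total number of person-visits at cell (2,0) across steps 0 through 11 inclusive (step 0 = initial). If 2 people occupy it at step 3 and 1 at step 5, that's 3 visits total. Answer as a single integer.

Answer: 1

Derivation:
Step 0: p0@(0,4) p1@(1,0) p2@(1,2) p3@(4,5) -> at (2,0): 0 [-], cum=0
Step 1: p0@(1,4) p1@(2,0) p2@(2,2) p3@(3,5) -> at (2,0): 1 [p1], cum=1
Step 2: p0@(2,4) p1@ESC p2@(3,2) p3@(3,4) -> at (2,0): 0 [-], cum=1
Step 3: p0@(3,4) p1@ESC p2@(3,1) p3@(3,3) -> at (2,0): 0 [-], cum=1
Step 4: p0@(3,3) p1@ESC p2@ESC p3@(3,2) -> at (2,0): 0 [-], cum=1
Step 5: p0@(3,2) p1@ESC p2@ESC p3@(3,1) -> at (2,0): 0 [-], cum=1
Step 6: p0@(3,1) p1@ESC p2@ESC p3@ESC -> at (2,0): 0 [-], cum=1
Step 7: p0@ESC p1@ESC p2@ESC p3@ESC -> at (2,0): 0 [-], cum=1
Total visits = 1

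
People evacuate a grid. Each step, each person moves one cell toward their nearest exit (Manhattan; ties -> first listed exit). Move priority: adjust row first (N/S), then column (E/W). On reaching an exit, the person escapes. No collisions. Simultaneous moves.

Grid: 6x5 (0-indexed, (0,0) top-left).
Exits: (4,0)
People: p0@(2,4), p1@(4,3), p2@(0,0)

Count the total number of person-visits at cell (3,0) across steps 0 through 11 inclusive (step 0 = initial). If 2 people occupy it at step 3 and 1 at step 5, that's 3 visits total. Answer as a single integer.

Step 0: p0@(2,4) p1@(4,3) p2@(0,0) -> at (3,0): 0 [-], cum=0
Step 1: p0@(3,4) p1@(4,2) p2@(1,0) -> at (3,0): 0 [-], cum=0
Step 2: p0@(4,4) p1@(4,1) p2@(2,0) -> at (3,0): 0 [-], cum=0
Step 3: p0@(4,3) p1@ESC p2@(3,0) -> at (3,0): 1 [p2], cum=1
Step 4: p0@(4,2) p1@ESC p2@ESC -> at (3,0): 0 [-], cum=1
Step 5: p0@(4,1) p1@ESC p2@ESC -> at (3,0): 0 [-], cum=1
Step 6: p0@ESC p1@ESC p2@ESC -> at (3,0): 0 [-], cum=1
Total visits = 1

Answer: 1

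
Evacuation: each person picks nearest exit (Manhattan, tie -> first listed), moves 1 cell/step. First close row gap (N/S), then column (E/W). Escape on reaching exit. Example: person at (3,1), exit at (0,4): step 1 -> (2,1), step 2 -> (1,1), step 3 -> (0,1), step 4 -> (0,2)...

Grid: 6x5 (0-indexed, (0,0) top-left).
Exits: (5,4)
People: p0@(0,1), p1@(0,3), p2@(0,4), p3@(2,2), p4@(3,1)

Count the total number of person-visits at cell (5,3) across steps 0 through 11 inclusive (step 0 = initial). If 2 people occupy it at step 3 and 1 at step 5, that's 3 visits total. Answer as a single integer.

Answer: 4

Derivation:
Step 0: p0@(0,1) p1@(0,3) p2@(0,4) p3@(2,2) p4@(3,1) -> at (5,3): 0 [-], cum=0
Step 1: p0@(1,1) p1@(1,3) p2@(1,4) p3@(3,2) p4@(4,1) -> at (5,3): 0 [-], cum=0
Step 2: p0@(2,1) p1@(2,3) p2@(2,4) p3@(4,2) p4@(5,1) -> at (5,3): 0 [-], cum=0
Step 3: p0@(3,1) p1@(3,3) p2@(3,4) p3@(5,2) p4@(5,2) -> at (5,3): 0 [-], cum=0
Step 4: p0@(4,1) p1@(4,3) p2@(4,4) p3@(5,3) p4@(5,3) -> at (5,3): 2 [p3,p4], cum=2
Step 5: p0@(5,1) p1@(5,3) p2@ESC p3@ESC p4@ESC -> at (5,3): 1 [p1], cum=3
Step 6: p0@(5,2) p1@ESC p2@ESC p3@ESC p4@ESC -> at (5,3): 0 [-], cum=3
Step 7: p0@(5,3) p1@ESC p2@ESC p3@ESC p4@ESC -> at (5,3): 1 [p0], cum=4
Step 8: p0@ESC p1@ESC p2@ESC p3@ESC p4@ESC -> at (5,3): 0 [-], cum=4
Total visits = 4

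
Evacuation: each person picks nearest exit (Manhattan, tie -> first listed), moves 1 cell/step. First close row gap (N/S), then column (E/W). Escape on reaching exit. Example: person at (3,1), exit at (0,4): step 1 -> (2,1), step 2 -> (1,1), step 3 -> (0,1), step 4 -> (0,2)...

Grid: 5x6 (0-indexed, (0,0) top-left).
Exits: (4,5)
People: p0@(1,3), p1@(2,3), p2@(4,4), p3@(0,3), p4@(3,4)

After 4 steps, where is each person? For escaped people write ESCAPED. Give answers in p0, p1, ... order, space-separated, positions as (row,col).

Step 1: p0:(1,3)->(2,3) | p1:(2,3)->(3,3) | p2:(4,4)->(4,5)->EXIT | p3:(0,3)->(1,3) | p4:(3,4)->(4,4)
Step 2: p0:(2,3)->(3,3) | p1:(3,3)->(4,3) | p2:escaped | p3:(1,3)->(2,3) | p4:(4,4)->(4,5)->EXIT
Step 3: p0:(3,3)->(4,3) | p1:(4,3)->(4,4) | p2:escaped | p3:(2,3)->(3,3) | p4:escaped
Step 4: p0:(4,3)->(4,4) | p1:(4,4)->(4,5)->EXIT | p2:escaped | p3:(3,3)->(4,3) | p4:escaped

(4,4) ESCAPED ESCAPED (4,3) ESCAPED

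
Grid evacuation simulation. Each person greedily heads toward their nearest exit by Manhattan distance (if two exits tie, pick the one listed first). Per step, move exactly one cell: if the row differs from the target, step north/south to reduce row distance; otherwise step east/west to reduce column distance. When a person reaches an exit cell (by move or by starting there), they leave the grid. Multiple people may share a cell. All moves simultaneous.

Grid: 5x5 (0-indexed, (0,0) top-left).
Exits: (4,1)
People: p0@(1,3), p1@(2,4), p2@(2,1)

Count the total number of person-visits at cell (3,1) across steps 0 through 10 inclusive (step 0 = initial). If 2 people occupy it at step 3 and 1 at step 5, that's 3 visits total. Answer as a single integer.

Answer: 1

Derivation:
Step 0: p0@(1,3) p1@(2,4) p2@(2,1) -> at (3,1): 0 [-], cum=0
Step 1: p0@(2,3) p1@(3,4) p2@(3,1) -> at (3,1): 1 [p2], cum=1
Step 2: p0@(3,3) p1@(4,4) p2@ESC -> at (3,1): 0 [-], cum=1
Step 3: p0@(4,3) p1@(4,3) p2@ESC -> at (3,1): 0 [-], cum=1
Step 4: p0@(4,2) p1@(4,2) p2@ESC -> at (3,1): 0 [-], cum=1
Step 5: p0@ESC p1@ESC p2@ESC -> at (3,1): 0 [-], cum=1
Total visits = 1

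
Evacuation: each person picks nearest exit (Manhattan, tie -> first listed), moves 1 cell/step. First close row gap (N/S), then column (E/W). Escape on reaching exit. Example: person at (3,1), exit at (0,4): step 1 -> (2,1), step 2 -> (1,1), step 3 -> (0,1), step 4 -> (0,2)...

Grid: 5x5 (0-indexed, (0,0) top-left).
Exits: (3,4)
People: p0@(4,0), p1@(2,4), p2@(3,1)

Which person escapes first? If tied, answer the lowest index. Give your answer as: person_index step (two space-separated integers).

Step 1: p0:(4,0)->(3,0) | p1:(2,4)->(3,4)->EXIT | p2:(3,1)->(3,2)
Step 2: p0:(3,0)->(3,1) | p1:escaped | p2:(3,2)->(3,3)
Step 3: p0:(3,1)->(3,2) | p1:escaped | p2:(3,3)->(3,4)->EXIT
Step 4: p0:(3,2)->(3,3) | p1:escaped | p2:escaped
Step 5: p0:(3,3)->(3,4)->EXIT | p1:escaped | p2:escaped
Exit steps: [5, 1, 3]
First to escape: p1 at step 1

Answer: 1 1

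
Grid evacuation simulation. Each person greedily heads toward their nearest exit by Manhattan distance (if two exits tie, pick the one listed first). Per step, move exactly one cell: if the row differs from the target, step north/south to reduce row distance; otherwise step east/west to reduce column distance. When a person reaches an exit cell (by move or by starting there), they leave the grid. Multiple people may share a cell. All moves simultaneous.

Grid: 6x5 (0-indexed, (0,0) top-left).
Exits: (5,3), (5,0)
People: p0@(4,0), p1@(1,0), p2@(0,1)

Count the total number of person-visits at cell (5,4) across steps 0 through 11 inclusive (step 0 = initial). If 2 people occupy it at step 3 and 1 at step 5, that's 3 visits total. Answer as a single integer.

Answer: 0

Derivation:
Step 0: p0@(4,0) p1@(1,0) p2@(0,1) -> at (5,4): 0 [-], cum=0
Step 1: p0@ESC p1@(2,0) p2@(1,1) -> at (5,4): 0 [-], cum=0
Step 2: p0@ESC p1@(3,0) p2@(2,1) -> at (5,4): 0 [-], cum=0
Step 3: p0@ESC p1@(4,0) p2@(3,1) -> at (5,4): 0 [-], cum=0
Step 4: p0@ESC p1@ESC p2@(4,1) -> at (5,4): 0 [-], cum=0
Step 5: p0@ESC p1@ESC p2@(5,1) -> at (5,4): 0 [-], cum=0
Step 6: p0@ESC p1@ESC p2@ESC -> at (5,4): 0 [-], cum=0
Total visits = 0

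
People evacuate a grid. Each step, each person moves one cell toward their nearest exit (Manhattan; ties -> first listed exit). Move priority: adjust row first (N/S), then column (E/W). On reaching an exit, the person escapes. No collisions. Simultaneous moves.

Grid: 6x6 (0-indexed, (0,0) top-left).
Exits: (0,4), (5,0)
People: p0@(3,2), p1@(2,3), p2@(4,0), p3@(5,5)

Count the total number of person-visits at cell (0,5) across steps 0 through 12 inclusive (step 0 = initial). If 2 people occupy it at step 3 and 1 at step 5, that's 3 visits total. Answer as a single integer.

Answer: 0

Derivation:
Step 0: p0@(3,2) p1@(2,3) p2@(4,0) p3@(5,5) -> at (0,5): 0 [-], cum=0
Step 1: p0@(4,2) p1@(1,3) p2@ESC p3@(5,4) -> at (0,5): 0 [-], cum=0
Step 2: p0@(5,2) p1@(0,3) p2@ESC p3@(5,3) -> at (0,5): 0 [-], cum=0
Step 3: p0@(5,1) p1@ESC p2@ESC p3@(5,2) -> at (0,5): 0 [-], cum=0
Step 4: p0@ESC p1@ESC p2@ESC p3@(5,1) -> at (0,5): 0 [-], cum=0
Step 5: p0@ESC p1@ESC p2@ESC p3@ESC -> at (0,5): 0 [-], cum=0
Total visits = 0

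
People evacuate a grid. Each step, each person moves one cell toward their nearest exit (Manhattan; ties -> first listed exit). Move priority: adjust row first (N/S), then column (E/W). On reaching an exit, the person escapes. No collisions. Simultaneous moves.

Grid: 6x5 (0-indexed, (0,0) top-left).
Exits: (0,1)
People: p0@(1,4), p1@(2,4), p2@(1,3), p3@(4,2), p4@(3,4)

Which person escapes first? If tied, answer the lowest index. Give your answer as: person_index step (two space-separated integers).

Answer: 2 3

Derivation:
Step 1: p0:(1,4)->(0,4) | p1:(2,4)->(1,4) | p2:(1,3)->(0,3) | p3:(4,2)->(3,2) | p4:(3,4)->(2,4)
Step 2: p0:(0,4)->(0,3) | p1:(1,4)->(0,4) | p2:(0,3)->(0,2) | p3:(3,2)->(2,2) | p4:(2,4)->(1,4)
Step 3: p0:(0,3)->(0,2) | p1:(0,4)->(0,3) | p2:(0,2)->(0,1)->EXIT | p3:(2,2)->(1,2) | p4:(1,4)->(0,4)
Step 4: p0:(0,2)->(0,1)->EXIT | p1:(0,3)->(0,2) | p2:escaped | p3:(1,2)->(0,2) | p4:(0,4)->(0,3)
Step 5: p0:escaped | p1:(0,2)->(0,1)->EXIT | p2:escaped | p3:(0,2)->(0,1)->EXIT | p4:(0,3)->(0,2)
Step 6: p0:escaped | p1:escaped | p2:escaped | p3:escaped | p4:(0,2)->(0,1)->EXIT
Exit steps: [4, 5, 3, 5, 6]
First to escape: p2 at step 3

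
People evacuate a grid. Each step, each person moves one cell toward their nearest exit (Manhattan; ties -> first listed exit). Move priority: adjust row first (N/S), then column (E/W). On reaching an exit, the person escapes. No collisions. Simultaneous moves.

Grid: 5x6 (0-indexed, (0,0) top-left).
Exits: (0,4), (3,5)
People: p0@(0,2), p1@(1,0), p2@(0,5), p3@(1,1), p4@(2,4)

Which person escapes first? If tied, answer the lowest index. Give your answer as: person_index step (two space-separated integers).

Answer: 2 1

Derivation:
Step 1: p0:(0,2)->(0,3) | p1:(1,0)->(0,0) | p2:(0,5)->(0,4)->EXIT | p3:(1,1)->(0,1) | p4:(2,4)->(1,4)
Step 2: p0:(0,3)->(0,4)->EXIT | p1:(0,0)->(0,1) | p2:escaped | p3:(0,1)->(0,2) | p4:(1,4)->(0,4)->EXIT
Step 3: p0:escaped | p1:(0,1)->(0,2) | p2:escaped | p3:(0,2)->(0,3) | p4:escaped
Step 4: p0:escaped | p1:(0,2)->(0,3) | p2:escaped | p3:(0,3)->(0,4)->EXIT | p4:escaped
Step 5: p0:escaped | p1:(0,3)->(0,4)->EXIT | p2:escaped | p3:escaped | p4:escaped
Exit steps: [2, 5, 1, 4, 2]
First to escape: p2 at step 1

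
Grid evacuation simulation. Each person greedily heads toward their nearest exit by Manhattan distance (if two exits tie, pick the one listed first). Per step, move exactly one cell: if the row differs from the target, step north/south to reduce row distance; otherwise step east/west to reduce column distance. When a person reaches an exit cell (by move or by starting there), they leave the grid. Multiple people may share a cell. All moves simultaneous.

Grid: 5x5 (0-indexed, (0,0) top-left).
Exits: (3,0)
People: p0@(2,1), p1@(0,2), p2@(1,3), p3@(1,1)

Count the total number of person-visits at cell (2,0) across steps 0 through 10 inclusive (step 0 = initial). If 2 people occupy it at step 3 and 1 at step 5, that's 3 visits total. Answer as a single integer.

Answer: 0

Derivation:
Step 0: p0@(2,1) p1@(0,2) p2@(1,3) p3@(1,1) -> at (2,0): 0 [-], cum=0
Step 1: p0@(3,1) p1@(1,2) p2@(2,3) p3@(2,1) -> at (2,0): 0 [-], cum=0
Step 2: p0@ESC p1@(2,2) p2@(3,3) p3@(3,1) -> at (2,0): 0 [-], cum=0
Step 3: p0@ESC p1@(3,2) p2@(3,2) p3@ESC -> at (2,0): 0 [-], cum=0
Step 4: p0@ESC p1@(3,1) p2@(3,1) p3@ESC -> at (2,0): 0 [-], cum=0
Step 5: p0@ESC p1@ESC p2@ESC p3@ESC -> at (2,0): 0 [-], cum=0
Total visits = 0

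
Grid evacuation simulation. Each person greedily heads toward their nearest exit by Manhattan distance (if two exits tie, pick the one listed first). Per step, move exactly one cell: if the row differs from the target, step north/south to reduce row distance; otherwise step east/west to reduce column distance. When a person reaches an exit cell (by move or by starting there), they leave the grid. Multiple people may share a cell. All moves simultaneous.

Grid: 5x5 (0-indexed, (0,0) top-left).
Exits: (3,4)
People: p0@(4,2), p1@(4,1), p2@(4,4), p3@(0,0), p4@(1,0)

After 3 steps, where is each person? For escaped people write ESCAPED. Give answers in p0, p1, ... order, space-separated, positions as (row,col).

Step 1: p0:(4,2)->(3,2) | p1:(4,1)->(3,1) | p2:(4,4)->(3,4)->EXIT | p3:(0,0)->(1,0) | p4:(1,0)->(2,0)
Step 2: p0:(3,2)->(3,3) | p1:(3,1)->(3,2) | p2:escaped | p3:(1,0)->(2,0) | p4:(2,0)->(3,0)
Step 3: p0:(3,3)->(3,4)->EXIT | p1:(3,2)->(3,3) | p2:escaped | p3:(2,0)->(3,0) | p4:(3,0)->(3,1)

ESCAPED (3,3) ESCAPED (3,0) (3,1)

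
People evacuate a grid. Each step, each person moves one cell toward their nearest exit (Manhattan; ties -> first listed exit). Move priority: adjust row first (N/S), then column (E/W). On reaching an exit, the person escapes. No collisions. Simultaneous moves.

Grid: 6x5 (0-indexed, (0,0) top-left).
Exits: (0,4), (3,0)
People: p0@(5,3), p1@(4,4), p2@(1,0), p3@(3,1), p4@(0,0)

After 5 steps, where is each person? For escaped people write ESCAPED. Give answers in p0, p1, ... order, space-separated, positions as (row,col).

Step 1: p0:(5,3)->(4,3) | p1:(4,4)->(3,4) | p2:(1,0)->(2,0) | p3:(3,1)->(3,0)->EXIT | p4:(0,0)->(1,0)
Step 2: p0:(4,3)->(3,3) | p1:(3,4)->(2,4) | p2:(2,0)->(3,0)->EXIT | p3:escaped | p4:(1,0)->(2,0)
Step 3: p0:(3,3)->(3,2) | p1:(2,4)->(1,4) | p2:escaped | p3:escaped | p4:(2,0)->(3,0)->EXIT
Step 4: p0:(3,2)->(3,1) | p1:(1,4)->(0,4)->EXIT | p2:escaped | p3:escaped | p4:escaped
Step 5: p0:(3,1)->(3,0)->EXIT | p1:escaped | p2:escaped | p3:escaped | p4:escaped

ESCAPED ESCAPED ESCAPED ESCAPED ESCAPED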